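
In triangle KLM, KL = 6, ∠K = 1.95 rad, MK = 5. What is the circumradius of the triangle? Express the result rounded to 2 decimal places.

By the law of cosines, LM² = MK² + KL² − 2·MK·KL·cos K = 83.211, so LM ≈ 9.122.
Area = ½·MK·KL·sin K ≈ 13.934.
Circumradius = LM/(2 sin K) ≈ 4.9098.

4.91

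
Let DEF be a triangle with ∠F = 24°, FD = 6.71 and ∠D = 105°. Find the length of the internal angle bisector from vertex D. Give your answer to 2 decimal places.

t_D ≈ 2.81

The third angle is ∠E = 180° − ∠F − ∠D = 51.00°.
Law of sines: EF = FD·sin D/sin E ≈ 8.34.
Law of sines: DE = FD·sin F/sin E ≈ 3.5118.
The bisector from D has length 2·FD·DE·cos(∠D/2)/(FD+DE) ≈ 2.8068.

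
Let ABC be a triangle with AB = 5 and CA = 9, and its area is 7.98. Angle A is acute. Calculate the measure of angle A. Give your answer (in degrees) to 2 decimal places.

From area = ½·CA·AB·sin A, we get sin A = 2·area/(CA·AB) ≈ 0.35467.
Taking the acute solution, ∠A ≈ 20.77°.

∠A ≈ 20.77°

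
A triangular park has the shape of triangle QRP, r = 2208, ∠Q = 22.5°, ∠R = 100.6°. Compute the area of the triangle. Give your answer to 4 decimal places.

The third angle is ∠P = 180° − ∠Q − ∠R = 56.90°.
Law of sines: q = r·sin Q/sin R ≈ 859.63.
Law of sines: p = r·sin P/sin R ≈ 1881.8.
Area = ½·r·q·sin P ≈ 7.9503e+05.

area ≈ 795025.5170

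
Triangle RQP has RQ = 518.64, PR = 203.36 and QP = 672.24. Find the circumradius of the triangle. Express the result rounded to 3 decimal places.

By the law of cosines, cos R = (PR² + RQ² − QP²) / (2·PR·RQ) ≈ -0.67111, so ∠R ≈ 132.15°.
Circumradius = QP/(2 sin R) ≈ 453.38.

453.382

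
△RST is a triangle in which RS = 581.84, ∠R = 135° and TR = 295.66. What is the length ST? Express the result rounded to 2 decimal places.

818.07

By the law of cosines, ST² = TR² + RS² − 2·TR·RS·cos R = 6.6924e+05, so ST ≈ 818.07.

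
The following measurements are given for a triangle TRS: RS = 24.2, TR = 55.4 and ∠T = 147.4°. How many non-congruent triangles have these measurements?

0

TR·sin T = 55.4·sin(147.4°) ≈ 29.85.
Since ∠T is not acute, a triangle exists only if RS > TR; here RS ≤ TR, so there is no triangle.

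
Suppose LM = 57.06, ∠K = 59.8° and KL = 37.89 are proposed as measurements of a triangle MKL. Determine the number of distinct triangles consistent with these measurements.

KL·sin K = 37.89·sin(59.8°) ≈ 32.75.
Since LM ≥ KL, exactly one triangle exists.

1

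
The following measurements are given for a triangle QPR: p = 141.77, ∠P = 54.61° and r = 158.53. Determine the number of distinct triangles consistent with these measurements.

2

r·sin P = 158.53·sin(54.61°) ≈ 129.2.
Since r sin P < p < r (129.2 < 141.77 < 158.53), two triangles exist.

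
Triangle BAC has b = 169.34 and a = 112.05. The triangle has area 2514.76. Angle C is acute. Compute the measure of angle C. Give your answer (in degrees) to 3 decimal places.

From area = ½·b·a·sin C, we get sin C = 2·area/(b·a) ≈ 0.26507.
Taking the acute solution, ∠C ≈ 15.37°.

15.371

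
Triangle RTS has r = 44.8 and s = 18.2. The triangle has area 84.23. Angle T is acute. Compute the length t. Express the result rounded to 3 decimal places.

27.253

From area = ½·s·r·sin T, we get sin T = 2·area/(s·r) ≈ 0.20661.
Taking the acute solution, ∠T ≈ 11.92°.
Law of cosines then gives t ≈ 27.253.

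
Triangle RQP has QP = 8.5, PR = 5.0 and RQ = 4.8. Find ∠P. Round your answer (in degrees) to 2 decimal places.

By the law of cosines, cos P = (QP² + PR² − RQ²) / (2·QP·PR) ≈ 0.87306, so ∠P ≈ 29.18°.

∠P ≈ 29.18°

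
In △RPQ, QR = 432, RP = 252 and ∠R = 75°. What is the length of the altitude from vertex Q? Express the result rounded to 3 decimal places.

By the law of cosines, PQ² = QR² + RP² − 2·QR·RP·cos R = 1.9378e+05, so PQ ≈ 440.2.
Area = ½·QR·RP·sin R ≈ 52577.
The altitude from Q has length 2·area/RP ≈ 417.28.

h_Q ≈ 417.280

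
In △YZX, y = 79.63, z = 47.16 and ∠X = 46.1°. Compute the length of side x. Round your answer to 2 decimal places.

By the law of cosines, x² = y² + z² − 2·y·z·cos X = 3357.1, so x ≈ 57.94.

57.94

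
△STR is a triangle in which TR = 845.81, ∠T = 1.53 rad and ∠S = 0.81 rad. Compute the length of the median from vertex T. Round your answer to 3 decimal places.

m_T ≈ 607.705

The third angle is ∠R = π − ∠S − ∠T = 0.802 rad.
Law of sines: RS = TR·sin T/sin S ≈ 1166.8.
Law of sines: ST = TR·sin R/sin S ≈ 839.01.
Median from T: ½√(2·ST² + 2·TR² − RS²) ≈ 607.7.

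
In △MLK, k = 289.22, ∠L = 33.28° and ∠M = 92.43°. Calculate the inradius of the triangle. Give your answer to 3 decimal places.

The third angle is ∠K = 180° − ∠M − ∠L = 54.29°.
Law of sines: m = k·sin M/sin K ≈ 355.87.
Law of sines: l = k·sin L/sin K ≈ 195.45.
Area = ½·k·m·sin L ≈ 28239.
Semiperimeter s = (355.87+195.45+289.22)/2 = 420.27.
Inradius = area/s = 28239/420.27 ≈ 67.192.

r ≈ 67.192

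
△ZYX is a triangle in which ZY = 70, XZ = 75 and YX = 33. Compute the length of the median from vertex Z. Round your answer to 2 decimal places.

m_Z ≈ 70.64

Median from Z: ½√(2·XZ² + 2·ZY² − YX²) ≈ 70.642.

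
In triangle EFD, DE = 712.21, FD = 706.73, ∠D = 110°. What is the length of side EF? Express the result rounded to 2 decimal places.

1162.33

By the law of cosines, EF² = FD² + DE² − 2·FD·DE·cos D = 1.351e+06, so EF ≈ 1162.3.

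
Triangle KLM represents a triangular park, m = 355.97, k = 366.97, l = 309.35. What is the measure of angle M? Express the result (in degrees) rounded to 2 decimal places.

By the law of cosines, cos M = (k² + l² − m²) / (2·k·l) ≈ 0.45652, so ∠M ≈ 62.84°.

62.84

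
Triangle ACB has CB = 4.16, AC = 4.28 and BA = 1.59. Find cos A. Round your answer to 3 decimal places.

By the law of cosines, cos A = (BA² + AC² − CB²) / (2·BA·AC) ≈ 0.26016, so ∠A ≈ 74.92°.

cos A ≈ 0.260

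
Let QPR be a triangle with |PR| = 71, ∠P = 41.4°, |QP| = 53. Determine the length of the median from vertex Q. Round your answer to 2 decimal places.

35.31

By the law of cosines, |RQ|² = |QP|² + |PR|² − 2·|QP|·|PR|·cos P = 2204.7, so |RQ| ≈ 46.954.
Median from Q: ½√(2·|RQ|² + 2·|QP|² − |PR|²) ≈ 35.307.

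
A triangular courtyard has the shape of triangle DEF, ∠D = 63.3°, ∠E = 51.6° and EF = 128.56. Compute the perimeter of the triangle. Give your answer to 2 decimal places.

perimeter ≈ 371.86

The third angle is ∠F = 180° − ∠D − ∠E = 65.10°.
Law of sines: FD = EF·sin E/sin D ≈ 112.78.
Law of sines: DE = EF·sin F/sin D ≈ 130.53.
Semiperimeter s = (128.56+112.78+130.53)/2 = 185.93.
Perimeter = 128.56 + 112.78 + 130.53 = 371.86.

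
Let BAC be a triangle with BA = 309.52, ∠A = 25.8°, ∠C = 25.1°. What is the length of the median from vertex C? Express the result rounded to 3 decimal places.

The third angle is ∠B = 180° − ∠A − ∠C = 129.10°.
Law of sines: AC = BA·sin B/sin C ≈ 566.25.
Law of sines: CB = BA·sin A/sin C ≈ 317.57.
Median from C: ½√(2·AC² + 2·CB² − BA²) ≈ 432.2.

432.195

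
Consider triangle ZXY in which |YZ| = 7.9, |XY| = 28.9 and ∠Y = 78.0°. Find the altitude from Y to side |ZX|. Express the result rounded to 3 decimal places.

7.882

By the law of cosines, |ZX|² = |XY|² + |YZ|² − 2·|XY|·|YZ|·cos Y = 802.68, so |ZX| ≈ 28.332.
Area = ½·|XY|·|YZ|·sin Y ≈ 111.66.
The altitude from Y has length 2·area/|ZX| ≈ 7.8824.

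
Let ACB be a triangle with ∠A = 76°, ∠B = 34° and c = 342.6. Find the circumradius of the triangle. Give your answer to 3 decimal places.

R ≈ 182.294

The third angle is ∠C = 180° − ∠B − ∠A = 70.00°.
Law of sines: a = c·sin A/sin C ≈ 353.76.
Law of sines: b = c·sin B/sin C ≈ 203.87.
Circumradius = c/(2 sin C) ≈ 182.29.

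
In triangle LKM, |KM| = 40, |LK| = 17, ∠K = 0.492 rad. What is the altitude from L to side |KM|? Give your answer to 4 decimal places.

h_L ≈ 8.0306

By the law of cosines, |ML|² = |LK|² + |KM|² − 2·|LK|·|KM|·cos K = 690.31, so |ML| ≈ 26.274.
Area = ½·|LK|·|KM|·sin K ≈ 160.61.
The altitude from L has length 2·area/|KM| ≈ 8.0306.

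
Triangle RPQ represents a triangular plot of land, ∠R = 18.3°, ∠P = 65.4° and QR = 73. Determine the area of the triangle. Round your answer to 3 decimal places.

area ≈ 914.592

The third angle is ∠Q = 180° − ∠R − ∠P = 96.30°.
Law of sines: PQ = QR·sin R/sin P ≈ 25.21.
Law of sines: RP = QR·sin Q/sin P ≈ 79.802.
Area = ½·QR·PQ·sin Q ≈ 914.59.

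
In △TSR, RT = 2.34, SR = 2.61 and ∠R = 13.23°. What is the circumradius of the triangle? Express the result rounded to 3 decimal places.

By the law of cosines, TS² = SR² + RT² − 2·SR·RT·cos R = 0.39709, so TS ≈ 0.63015.
Area = ½·SR·RT·sin R ≈ 0.69887.
Circumradius = TS/(2 sin R) ≈ 1.3767.

1.377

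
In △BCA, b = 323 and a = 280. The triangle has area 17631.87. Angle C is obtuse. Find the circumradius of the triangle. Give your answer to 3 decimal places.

From area = ½·a·b·sin C, we get sin C = 2·area/(a·b) ≈ 0.38991.
Taking the obtuse solution, ∠C ≈ 157.05°.
Law of cosines then gives c ≈ 591.01.
Circumradius = c/(2 sin C) ≈ 757.87.

R ≈ 757.874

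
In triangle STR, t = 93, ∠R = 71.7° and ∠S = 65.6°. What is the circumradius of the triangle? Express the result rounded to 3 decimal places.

68.568

The third angle is ∠T = 180° − ∠R − ∠S = 42.70°.
Law of sines: s = t·sin S/sin T ≈ 124.89.
Law of sines: r = t·sin R/sin T ≈ 130.2.
Circumradius = t/(2 sin T) ≈ 68.568.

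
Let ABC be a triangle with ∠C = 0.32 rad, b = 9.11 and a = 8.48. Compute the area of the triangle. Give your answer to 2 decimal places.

area ≈ 12.15

Area = ½·a·b·sin C ≈ 12.151.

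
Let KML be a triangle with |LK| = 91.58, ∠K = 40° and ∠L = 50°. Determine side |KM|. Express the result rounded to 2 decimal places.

70.15

The third angle is ∠M = 180° − ∠L − ∠K = 90.00°.
Law of sines: |KM| = |LK|·sin L/sin M ≈ 70.154.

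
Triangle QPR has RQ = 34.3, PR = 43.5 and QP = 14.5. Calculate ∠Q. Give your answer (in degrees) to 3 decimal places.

120.544

By the law of cosines, cos Q = (RQ² + QP² − PR²) / (2·RQ·QP) ≈ -0.50820, so ∠Q ≈ 120.54°.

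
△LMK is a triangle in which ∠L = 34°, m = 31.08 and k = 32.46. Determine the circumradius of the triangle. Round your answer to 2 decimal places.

By the law of cosines, l² = m² + k² − 2·m·k·cos L = 346.86, so l ≈ 18.624.
Area = ½·m·k·sin L ≈ 282.07.
Circumradius = l/(2 sin L) ≈ 16.653.

R ≈ 16.65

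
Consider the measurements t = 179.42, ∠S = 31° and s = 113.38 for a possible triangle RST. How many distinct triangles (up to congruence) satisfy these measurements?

2

t·sin S = 179.42·sin(31°) ≈ 92.41.
Since t sin S < s < t (92.41 < 113.38 < 179.42), two triangles exist.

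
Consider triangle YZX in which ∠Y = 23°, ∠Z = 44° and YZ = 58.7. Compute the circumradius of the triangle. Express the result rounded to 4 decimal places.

31.8847

The third angle is ∠X = 180° − ∠Y − ∠Z = 113.00°.
Law of sines: ZX = YZ·sin Y/sin X ≈ 24.917.
Law of sines: XY = YZ·sin Z/sin X ≈ 44.298.
Circumradius = YZ/(2 sin X) ≈ 31.885.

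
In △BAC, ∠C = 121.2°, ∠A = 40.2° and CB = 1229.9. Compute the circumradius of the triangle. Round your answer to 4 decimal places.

The third angle is ∠B = 180° − ∠A − ∠C = 18.60°.
Law of sines: AC = CB·sin B/sin A ≈ 607.77.
Law of sines: BA = CB·sin C/sin A ≈ 1629.9.
Circumradius = CB/(2 sin A) ≈ 952.73.

R ≈ 952.7348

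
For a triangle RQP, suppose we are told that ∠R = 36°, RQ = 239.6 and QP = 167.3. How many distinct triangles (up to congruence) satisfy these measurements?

2

RQ·sin R = 239.6·sin(36°) ≈ 140.8.
Since RQ sin R < QP < RQ (140.8 < 167.3 < 239.6), two triangles exist.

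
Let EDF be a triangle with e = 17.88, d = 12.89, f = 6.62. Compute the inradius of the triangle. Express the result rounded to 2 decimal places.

Semiperimeter s = (17.88 + 12.89 + 6.62)/2 = 18.695.
Heron's formula: area = √(18.695·0.815·5.805·12.075) ≈ 32.68.
Inradius = area/s = 32.68/18.695 ≈ 1.7481.

1.75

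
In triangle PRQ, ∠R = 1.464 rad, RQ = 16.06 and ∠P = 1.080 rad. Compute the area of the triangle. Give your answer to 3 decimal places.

area ≈ 81.804

The third angle is ∠Q = π − ∠P − ∠R = 0.598 rad.
Law of sines: QP = RQ·sin R/sin P ≈ 18.106.
Law of sines: PR = RQ·sin Q/sin P ≈ 10.246.
Area = ½·RQ·QP·sin Q ≈ 81.804.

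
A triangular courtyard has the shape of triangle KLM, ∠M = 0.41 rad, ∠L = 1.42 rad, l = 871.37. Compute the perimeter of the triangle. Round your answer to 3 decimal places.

perimeter ≈ 2074.622

The third angle is ∠K = π − ∠L − ∠M = 1.312 rad.
Law of sines: k = l·sin K/sin L ≈ 851.93.
Law of sines: m = l·sin M/sin L ≈ 351.32.
Semiperimeter s = (851.93+871.37+351.32)/2 = 1037.3.
Perimeter = 851.93 + 871.37 + 351.32 = 2074.6.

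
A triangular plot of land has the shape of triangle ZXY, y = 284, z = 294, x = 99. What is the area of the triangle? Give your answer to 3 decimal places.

Semiperimeter s = (294 + 99 + 284)/2 = 338.5.
Heron's formula: area = √(338.5·44.5·239.5·54.5) ≈ 14022.

14022.013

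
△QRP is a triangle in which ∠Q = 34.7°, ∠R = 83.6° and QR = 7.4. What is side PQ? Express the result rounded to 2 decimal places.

The third angle is ∠P = 180° − ∠Q − ∠R = 61.70°.
Law of sines: PQ = QR·sin R/sin P ≈ 8.3522.

8.35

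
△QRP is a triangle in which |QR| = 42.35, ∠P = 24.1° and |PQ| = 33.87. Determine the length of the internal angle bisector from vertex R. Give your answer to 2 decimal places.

Law of sines: sin R = |PQ|·sin P/|QR| ≈ 0.32657.
Since |QR| ≥ |PQ|, only the acute value applies: ∠R ≈ 19.06°.
Then ∠Q = 180° − ∠P − ∠R ≈ 136.84°.
Law of sines gives |RP| = |QR|·sin Q/sin P ≈ 70.946.
The bisector from R has length 2·|QR|·|RP|·cos(∠R/2)/(|QR|+|RP|) ≈ 52.307.

52.31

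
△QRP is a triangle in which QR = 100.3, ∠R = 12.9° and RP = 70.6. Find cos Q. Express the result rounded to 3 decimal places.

0.894

By the law of cosines, PQ² = QR² + RP² − 2·QR·RP·cos R = 1239.5, so PQ ≈ 35.207.
Law of cosines again: cos Q = (PQ² + QR² − RP²)/(2·PQ·QR) ≈ 0.89419, so ∠Q ≈ 26.59°.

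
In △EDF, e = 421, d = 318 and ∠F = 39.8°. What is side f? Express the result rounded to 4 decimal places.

By the law of cosines, f² = e² + d² − 2·e·d·cos F = 72652, so f ≈ 269.54.

269.5412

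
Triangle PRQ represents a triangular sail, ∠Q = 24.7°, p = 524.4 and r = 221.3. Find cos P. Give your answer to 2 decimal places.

By the law of cosines, q² = p² + r² − 2·p·r·cos Q = 1.131e+05, so q ≈ 336.31.
Law of cosines again: cos P = (r² + q² − p²)/(2·r·q) ≈ -0.75859, so ∠P ≈ 139.34°.

cos P ≈ -0.76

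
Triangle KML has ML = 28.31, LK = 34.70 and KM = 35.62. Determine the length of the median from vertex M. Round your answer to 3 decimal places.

Median from M: ½√(2·KM² + 2·ML² − LK²) ≈ 27.094.

m_M ≈ 27.094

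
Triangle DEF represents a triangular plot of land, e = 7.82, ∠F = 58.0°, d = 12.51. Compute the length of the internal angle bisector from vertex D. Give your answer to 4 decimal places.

6.7299

By the law of cosines, f² = d² + e² − 2·d·e·cos F = 113.97, so f ≈ 10.676.
Law of cosines again: cos D = (e² + f² − d²)/(2·e·f) ≈ 0.11153, so ∠D ≈ 83.60°.
The bisector from D has length 2·e·f·cos(∠D/2)/(e+f) ≈ 6.7299.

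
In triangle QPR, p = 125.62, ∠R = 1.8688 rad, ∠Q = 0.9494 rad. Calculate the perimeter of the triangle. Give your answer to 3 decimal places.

The third angle is ∠P = π − ∠R − ∠Q = 0.3234 rad.
Law of sines: q = p·sin Q/sin P ≈ 321.4.
Law of sines: r = p·sin R/sin P ≈ 377.88.
Semiperimeter s = (321.4+125.62+377.88)/2 = 412.45.
Perimeter = 321.4 + 125.62 + 377.88 = 824.9.

perimeter ≈ 824.899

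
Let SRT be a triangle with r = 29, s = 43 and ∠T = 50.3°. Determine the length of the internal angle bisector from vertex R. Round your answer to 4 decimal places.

By the law of cosines, t² = s² + r² − 2·s·r·cos T = 1096.9, so t ≈ 33.12.
Law of cosines again: cos R = (t² + s² − r²)/(2·t·s) ≈ 0.73901, so ∠R ≈ 42.35°.
The bisector from R has length 2·t·s·cos(∠R/2)/(t+s) ≈ 34.892.

t_R ≈ 34.8918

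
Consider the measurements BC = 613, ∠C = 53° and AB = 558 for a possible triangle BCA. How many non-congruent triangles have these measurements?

BC·sin C = 613·sin(53°) ≈ 489.6.
Since BC sin C < AB < BC (489.6 < 558 < 613), two triangles exist.

2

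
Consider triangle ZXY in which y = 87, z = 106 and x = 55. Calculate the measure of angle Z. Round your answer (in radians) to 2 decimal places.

∠Z ≈ 1.64 rad

By the law of cosines, cos Z = (x² + y² − z²) / (2·x·y) ≈ -0.06708, so ∠Z ≈ 1.638 rad.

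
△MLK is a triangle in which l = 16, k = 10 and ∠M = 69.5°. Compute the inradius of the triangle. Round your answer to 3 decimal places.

r ≈ 3.601

By the law of cosines, m² = l² + k² − 2·l·k·cos M = 243.93, so m ≈ 15.618.
Area = ½·l·k·sin M ≈ 74.934.
Semiperimeter s = (15.618+16+10)/2 = 20.809.
Inradius = area/s = 74.934/20.809 ≈ 3.601.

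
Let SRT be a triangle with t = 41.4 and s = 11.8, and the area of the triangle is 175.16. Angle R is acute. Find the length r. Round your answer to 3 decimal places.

34.238

From area = ½·t·s·sin R, we get sin R = 2·area/(t·s) ≈ 0.71710.
Taking the acute solution, ∠R ≈ 45.82°.
Law of cosines then gives r ≈ 34.238.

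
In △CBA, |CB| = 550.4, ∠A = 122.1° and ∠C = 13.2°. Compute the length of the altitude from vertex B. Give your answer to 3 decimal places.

h_B ≈ 125.684

The third angle is ∠B = 180° − ∠A − ∠C = 44.70°.
Law of sines: |BA| = |CB|·sin C/sin A ≈ 148.37.
Law of sines: |AC| = |CB|·sin B/sin A ≈ 457.02.
Area = ½·|CB|·|BA|·sin B ≈ 28720.
The altitude from B has length 2·area/|AC| ≈ 125.68.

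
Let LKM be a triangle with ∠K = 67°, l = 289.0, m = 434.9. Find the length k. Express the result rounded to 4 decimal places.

417.6602

By the law of cosines, k² = m² + l² − 2·m·l·cos K = 1.7444e+05, so k ≈ 417.66.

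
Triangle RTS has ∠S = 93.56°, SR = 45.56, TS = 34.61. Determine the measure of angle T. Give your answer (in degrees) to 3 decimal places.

∠T ≈ 50.534°

By the law of cosines, RT² = TS² + SR² − 2·TS·SR·cos S = 3469.4, so RT ≈ 58.902.
Law of cosines again: cos T = (RT² + TS² − SR²)/(2·RT·TS) ≈ 0.63562, so ∠T ≈ 50.53°.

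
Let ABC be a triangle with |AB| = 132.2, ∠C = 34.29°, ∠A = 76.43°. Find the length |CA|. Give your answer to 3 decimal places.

The third angle is ∠B = 180° − ∠C − ∠A = 69.28°.
Law of sines: |CA| = |AB|·sin B/sin C ≈ 219.48.

219.477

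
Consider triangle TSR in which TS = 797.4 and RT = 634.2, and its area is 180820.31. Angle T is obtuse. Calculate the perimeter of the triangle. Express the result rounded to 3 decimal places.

From area = ½·RT·TS·sin T, we get sin T = 2·area/(RT·TS) ≈ 0.71511.
Taking the obtuse solution, ∠T ≈ 2.345 rad.
Law of cosines then gives SR ≈ 1321.
Perimeter = 1321 + 634.2 + 797.4 = 2752.6.

2752.603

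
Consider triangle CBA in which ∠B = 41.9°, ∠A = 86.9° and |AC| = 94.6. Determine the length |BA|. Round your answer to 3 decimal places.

110.395

The third angle is ∠C = 180° − ∠B − ∠A = 51.20°.
Law of sines: |BA| = |AC|·sin C/sin B ≈ 110.39.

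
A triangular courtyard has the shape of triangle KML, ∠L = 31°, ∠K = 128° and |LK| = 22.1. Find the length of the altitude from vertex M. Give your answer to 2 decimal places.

The third angle is ∠M = 180° − ∠L − ∠K = 21.00°.
Law of sines: |ML| = |LK|·sin K/sin M ≈ 48.595.
Law of sines: |KM| = |LK|·sin L/sin M ≈ 31.762.
Area = ½·|LK|·|ML|·sin L ≈ 276.56.
The altitude from M has length 2·area/|LK| ≈ 25.028.

25.03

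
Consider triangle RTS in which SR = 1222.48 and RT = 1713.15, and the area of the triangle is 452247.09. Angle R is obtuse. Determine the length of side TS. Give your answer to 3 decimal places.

2864.811

From area = ½·SR·RT·sin R, we get sin R = 2·area/(SR·RT) ≈ 0.43189.
Taking the obtuse solution, ∠R ≈ 2.6950 rad.
Law of cosines then gives TS ≈ 2864.8.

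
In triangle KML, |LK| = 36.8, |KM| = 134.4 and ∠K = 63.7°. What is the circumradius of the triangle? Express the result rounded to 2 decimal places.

R ≈ 68.39

By the law of cosines, |ML|² = |LK|² + |KM|² − 2·|LK|·|KM|·cos K = 15035, so |ML| ≈ 122.62.
Area = ½·|LK|·|KM|·sin K ≈ 2217.
Circumradius = |ML|/(2 sin K) ≈ 68.387.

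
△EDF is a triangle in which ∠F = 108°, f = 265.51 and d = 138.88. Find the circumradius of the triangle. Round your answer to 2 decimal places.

R ≈ 139.59

Law of sines: sin D = d·sin F/f ≈ 0.49747.
Since f ≥ d, only the acute value applies: ∠D ≈ 29.83°.
Then ∠E = 180° − ∠F − ∠D ≈ 42.17°.
Law of sines gives e = f·sin E/sin F ≈ 187.41.
Circumradius = f/(2 sin F) ≈ 139.59.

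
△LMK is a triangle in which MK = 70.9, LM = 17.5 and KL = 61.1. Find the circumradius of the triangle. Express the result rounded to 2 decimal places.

By the law of cosines, cos L = (KL² + LM² − MK²) / (2·KL·LM) ≈ -0.46170, so ∠L ≈ 117.50°.
Circumradius = MK/(2 sin L) ≈ 39.965.

39.96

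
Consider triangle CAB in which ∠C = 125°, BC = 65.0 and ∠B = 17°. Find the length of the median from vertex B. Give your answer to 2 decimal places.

The third angle is ∠A = 180° − ∠B − ∠C = 38.00°.
Law of sines: AB = BC·sin C/sin A ≈ 86.484.
Law of sines: CA = BC·sin B/sin A ≈ 30.868.
Median from B: ½√(2·AB² + 2·BC² − CA²) ≈ 74.927.

74.93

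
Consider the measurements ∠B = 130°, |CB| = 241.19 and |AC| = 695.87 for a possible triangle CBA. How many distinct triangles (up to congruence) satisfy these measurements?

|CB|·sin B = 241.19·sin(130°) ≈ 184.8.
Since ∠B is not acute, a triangle exists only if |AC| > |CB|; here |AC| > |CB|, so there is exactly one triangle.

1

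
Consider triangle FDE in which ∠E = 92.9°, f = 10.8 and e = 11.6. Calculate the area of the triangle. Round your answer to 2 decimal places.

Law of sines: sin F = f·sin E/e ≈ 0.92984.
Since e ≥ f, only the acute value applies: ∠F ≈ 68.41°.
Then ∠D = 180° − ∠E − ∠F ≈ 18.69°.
Law of sines gives d = e·sin D/sin E ≈ 3.7219.
Area = ½·e·f·sin D ≈ 20.073.

area ≈ 20.07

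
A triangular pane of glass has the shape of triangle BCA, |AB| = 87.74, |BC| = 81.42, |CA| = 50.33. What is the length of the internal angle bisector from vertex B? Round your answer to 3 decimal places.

t_B ≈ 80.693

By the law of cosines, cos B = (|AB|² + |BC|² − |CA|²) / (2·|AB|·|BC|) ≈ 0.82550, so ∠B ≈ 34.36°.
The bisector from B has length 2·|AB|·|BC|·cos(∠B/2)/(|AB|+|BC|) ≈ 80.693.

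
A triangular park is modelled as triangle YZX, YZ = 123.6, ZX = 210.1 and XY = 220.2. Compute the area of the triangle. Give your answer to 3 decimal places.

12693.349

Semiperimeter s = (210.1 + 220.2 + 123.6)/2 = 276.95.
Heron's formula: area = √(276.95·66.85·56.75·153.35) ≈ 12693.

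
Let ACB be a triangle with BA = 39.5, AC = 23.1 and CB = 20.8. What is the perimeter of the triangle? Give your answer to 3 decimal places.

perimeter ≈ 83.400

Perimeter = 20.8 + 39.5 + 23.1 = 83.4.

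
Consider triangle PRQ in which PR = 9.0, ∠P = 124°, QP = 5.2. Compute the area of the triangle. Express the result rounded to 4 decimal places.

Area = ½·QP·PR·sin P ≈ 19.399.

19.3995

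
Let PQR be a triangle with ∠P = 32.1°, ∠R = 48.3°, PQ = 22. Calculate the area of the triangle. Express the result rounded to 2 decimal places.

area ≈ 169.82

The third angle is ∠Q = 180° − ∠R − ∠P = 99.60°.
Law of sines: QR = PQ·sin P/sin R ≈ 15.658.
Law of sines: RP = PQ·sin Q/sin R ≈ 29.053.
Area = ½·PQ·QR·sin Q ≈ 169.82.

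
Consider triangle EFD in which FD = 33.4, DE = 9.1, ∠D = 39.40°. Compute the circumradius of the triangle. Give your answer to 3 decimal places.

By the law of cosines, EF² = FD² + DE² − 2·FD·DE·cos D = 728.64, so EF ≈ 26.993.
Area = ½·FD·DE·sin D ≈ 96.46.
Circumradius = EF/(2 sin D) ≈ 21.264.

21.264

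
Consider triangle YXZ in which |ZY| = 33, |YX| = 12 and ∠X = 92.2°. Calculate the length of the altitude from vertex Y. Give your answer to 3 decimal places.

h_Y ≈ 11.991

Law of sines: sin Z = |YX|·sin X/|ZY| ≈ 0.36337.
Since |ZY| ≥ |YX|, only the acute value applies: ∠Z ≈ 21.31°.
Then ∠Y = 180° − ∠X − ∠Z ≈ 66.49°.
Law of sines gives |XZ| = |ZY|·sin Y/sin X ≈ 30.284.
Area = ½·|ZY|·|YX|·sin Y ≈ 181.57.
The altitude from Y has length 2·area/|XZ| ≈ 11.991.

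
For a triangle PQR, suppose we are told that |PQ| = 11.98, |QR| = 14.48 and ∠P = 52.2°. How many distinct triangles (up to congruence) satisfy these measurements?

1

|PQ|·sin P = 11.98·sin(52.2°) ≈ 9.466.
Since |QR| ≥ |PQ|, exactly one triangle exists.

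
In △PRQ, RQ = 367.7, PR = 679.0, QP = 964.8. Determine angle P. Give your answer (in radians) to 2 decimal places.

∠P ≈ 0.29 rad

By the law of cosines, cos P = (QP² + PR² − RQ²) / (2·QP·PR) ≈ 0.95915, so ∠P ≈ 0.287 rad.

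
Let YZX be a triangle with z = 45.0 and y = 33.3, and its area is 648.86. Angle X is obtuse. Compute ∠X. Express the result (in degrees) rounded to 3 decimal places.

From area = ½·y·z·sin X, we get sin X = 2·area/(y·z) ≈ 0.86601.
Taking the obtuse solution, ∠X ≈ 120.00°.

120.001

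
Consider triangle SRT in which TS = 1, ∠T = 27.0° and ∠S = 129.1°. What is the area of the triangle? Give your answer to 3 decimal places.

The third angle is ∠R = 180° − ∠T − ∠S = 23.90°.
Law of sines: RT = TS·sin S/sin R ≈ 1.9155.
Law of sines: SR = TS·sin T/sin R ≈ 1.1206.
Area = ½·TS·RT·sin T ≈ 0.43481.

0.435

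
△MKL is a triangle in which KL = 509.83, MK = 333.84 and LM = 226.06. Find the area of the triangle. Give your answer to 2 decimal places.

Semiperimeter s = (509.83 + 226.06 + 333.84)/2 = 534.87.
Heron's formula: area = √(534.87·25.035·308.81·201.03) ≈ 28831.

area ≈ 28831.22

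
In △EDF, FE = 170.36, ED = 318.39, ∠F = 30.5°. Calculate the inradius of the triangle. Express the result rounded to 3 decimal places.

Law of sines: sin D = FE·sin F/ED ≈ 0.27157.
Since ED ≥ FE, only the acute value applies: ∠D ≈ 15.76°.
Then ∠E = 180° − ∠F − ∠D ≈ 133.74°.
Law of sines gives DF = ED·sin E/sin F ≈ 453.21.
Area = ½·ED·FE·sin E ≈ 19593.
Semiperimeter s = (453.21+170.36+318.39)/2 = 470.98.
Inradius = area/s = 19593/470.98 ≈ 41.601.

r ≈ 41.601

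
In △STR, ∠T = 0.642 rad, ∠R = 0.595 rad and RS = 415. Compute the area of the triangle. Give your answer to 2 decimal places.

The third angle is ∠S = π − ∠T − ∠R = 1.905 rad.
Law of sines: TR = RS·sin S/sin T ≈ 654.8.
Law of sines: ST = RS·sin R/sin T ≈ 388.46.
Area = ½·RS·TR·sin R ≈ 76157.

area ≈ 76157.08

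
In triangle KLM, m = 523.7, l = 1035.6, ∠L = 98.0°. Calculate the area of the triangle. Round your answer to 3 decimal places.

Law of sines: sin M = m·sin L/l ≈ 0.50078.
Since l ≥ m, only the acute value applies: ∠M ≈ 30.05°.
Then ∠K = 180° − ∠L − ∠M ≈ 51.95°.
Law of sines gives k = l·sin K/sin L ≈ 823.51.
Area = ½·l·m·sin K ≈ 2.1354e+05.

area ≈ 213536.666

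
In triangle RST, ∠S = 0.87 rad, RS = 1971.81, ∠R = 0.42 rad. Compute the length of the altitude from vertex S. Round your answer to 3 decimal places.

804.026

The third angle is ∠T = π − ∠R − ∠S = 1.852 rad.
Law of sines: ST = RS·sin R/sin T ≈ 836.8.
Law of sines: TR = RS·sin S/sin T ≈ 1568.5.
Area = ½·RS·ST·sin S ≈ 6.3057e+05.
The altitude from S has length 2·area/TR ≈ 804.03.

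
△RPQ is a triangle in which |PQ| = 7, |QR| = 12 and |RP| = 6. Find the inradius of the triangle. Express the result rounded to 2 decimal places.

Semiperimeter s = (7 + 12 + 6)/2 = 12.5.
Heron's formula: area = √(12.5·5.5·0.5·6.5) ≈ 14.948.
Inradius = area/s = 14.948/12.5 ≈ 1.1958.

1.20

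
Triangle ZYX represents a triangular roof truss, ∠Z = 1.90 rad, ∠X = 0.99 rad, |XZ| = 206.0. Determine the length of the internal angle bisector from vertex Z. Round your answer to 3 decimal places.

The third angle is ∠Y = π − ∠X − ∠Z = 0.252 rad.
Law of sines: |YX| = |XZ|·sin Z/sin Y ≈ 783.05.
Law of sines: |ZY| = |XZ|·sin X/sin Y ≈ 691.8.
The bisector from Z has length 2·|XZ|·|ZY|·cos(∠Z/2)/(|XZ|+|ZY|) ≈ 184.67.

184.665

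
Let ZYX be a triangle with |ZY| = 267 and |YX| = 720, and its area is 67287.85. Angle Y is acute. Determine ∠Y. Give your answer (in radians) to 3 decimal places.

From area = ½·|ZY|·|YX|·sin Y, we get sin Y = 2·area/(|ZY|·|YX|) ≈ 0.70004.
Taking the acute solution, ∠Y ≈ 0.7755 rad.

0.775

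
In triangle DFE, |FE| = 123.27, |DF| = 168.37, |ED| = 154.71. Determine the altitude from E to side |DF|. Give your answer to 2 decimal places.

Semiperimeter s = (123.27 + 154.71 + 168.37)/2 = 223.18.
Heron's formula: area = √(223.18·99.905·68.465·54.805) ≈ 9146.6.
The altitude from E has length 2·area/|DF| ≈ 108.65.

108.65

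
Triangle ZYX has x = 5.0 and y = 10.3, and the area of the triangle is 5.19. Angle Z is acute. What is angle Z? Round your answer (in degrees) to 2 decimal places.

11.63

From area = ½·y·x·sin Z, we get sin Z = 2·area/(y·x) ≈ 0.20155.
Taking the acute solution, ∠Z ≈ 11.63°.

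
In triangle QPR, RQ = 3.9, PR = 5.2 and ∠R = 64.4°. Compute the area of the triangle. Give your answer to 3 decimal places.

9.145

Area = ½·PR·RQ·sin R ≈ 9.1446.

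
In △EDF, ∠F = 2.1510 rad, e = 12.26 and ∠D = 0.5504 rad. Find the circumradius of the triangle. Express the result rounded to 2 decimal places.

The third angle is ∠E = π − ∠D − ∠F = 0.4402 rad.
Law of sines: d = e·sin D/sin E ≈ 15.048.
Law of sines: f = e·sin F/sin E ≈ 24.063.
Circumradius = e/(2 sin E) ≈ 14.386.

R ≈ 14.39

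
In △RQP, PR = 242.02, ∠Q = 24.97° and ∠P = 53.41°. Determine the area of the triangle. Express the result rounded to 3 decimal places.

The third angle is ∠R = 180° − ∠Q − ∠P = 101.62°.
Law of sines: QP = PR·sin R/sin Q ≈ 561.56.
Law of sines: RQ = PR·sin P/sin Q ≈ 460.32.
Area = ½·PR·QP·sin P ≈ 54562.

area ≈ 54562.216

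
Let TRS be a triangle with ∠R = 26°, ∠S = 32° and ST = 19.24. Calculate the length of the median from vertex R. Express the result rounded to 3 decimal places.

The third angle is ∠T = 180° − ∠R − ∠S = 122.00°.
Law of sines: RS = ST·sin T/sin R ≈ 37.221.
Law of sines: TR = ST·sin S/sin R ≈ 23.258.
Median from R: ½√(2·TR² + 2·RS² − ST²) ≈ 29.506.

m_R ≈ 29.506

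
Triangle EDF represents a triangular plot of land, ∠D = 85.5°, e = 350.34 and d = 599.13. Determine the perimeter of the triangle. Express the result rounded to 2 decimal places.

1463.76

Law of sines: sin E = e·sin D/d ≈ 0.58295.
Since d ≥ e, only the acute value applies: ∠E ≈ 35.66°.
Then ∠F = 180° − ∠D − ∠E ≈ 58.84°.
Law of sines gives f = d·sin F/sin D ≈ 514.29.
Semiperimeter s = (350.34+599.13+514.29)/2 = 731.88.
Perimeter = 350.34 + 599.13 + 514.29 = 1463.8.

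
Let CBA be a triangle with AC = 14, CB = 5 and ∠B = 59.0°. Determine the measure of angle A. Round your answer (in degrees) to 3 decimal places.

Law of sines: sin A = CB·sin B/AC ≈ 0.30613.
Since AC ≥ CB, only the acute value applies: ∠A ≈ 17.83°.
Then ∠C = 180° − ∠B − ∠A ≈ 103.17°.

∠A ≈ 17.826°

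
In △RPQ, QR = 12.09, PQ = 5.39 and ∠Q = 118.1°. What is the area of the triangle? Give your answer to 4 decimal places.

28.7419

Area = ½·PQ·QR·sin Q ≈ 28.742.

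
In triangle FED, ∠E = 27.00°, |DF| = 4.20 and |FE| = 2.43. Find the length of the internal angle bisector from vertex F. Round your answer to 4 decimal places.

1.1090

Law of sines: sin D = |FE|·sin E/|DF| ≈ 0.26267.
Since |DF| ≥ |FE|, only the acute value applies: ∠D ≈ 15.23°.
Then ∠F = 180° − ∠E − ∠D ≈ 137.77°.
Law of sines gives |ED| = |DF|·sin F/sin E ≈ 6.2177.
The bisector from F has length 2·|DF|·|FE|·cos(∠F/2)/(|DF|+|FE|) ≈ 1.109.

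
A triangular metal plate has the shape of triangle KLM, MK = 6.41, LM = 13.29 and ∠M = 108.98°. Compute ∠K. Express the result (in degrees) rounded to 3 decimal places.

49.503

By the law of cosines, KL² = LM² + MK² − 2·LM·MK·cos M = 273.13, so KL ≈ 16.527.
Law of cosines again: cos K = (MK² + KL² − LM²)/(2·MK·KL) ≈ 0.64941, so ∠K ≈ 49.50°.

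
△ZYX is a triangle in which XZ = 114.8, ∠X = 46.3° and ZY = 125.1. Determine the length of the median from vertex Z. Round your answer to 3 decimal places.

m_Z ≈ 83.304

Law of sines: sin Y = XZ·sin X/ZY ≈ 0.66344.
Since ZY ≥ XZ, only the acute value applies: ∠Y ≈ 41.56°.
Then ∠Z = 180° − ∠X − ∠Y ≈ 92.14°.
Law of sines gives YX = ZY·sin Z/sin X ≈ 172.92.
Median from Z: ½√(2·XZ² + 2·ZY² − YX²) ≈ 83.304.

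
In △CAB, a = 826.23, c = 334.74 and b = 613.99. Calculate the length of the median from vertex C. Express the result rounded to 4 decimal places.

m_C ≈ 708.3835

Median from C: ½√(2·a² + 2·b² − c²) ≈ 708.38.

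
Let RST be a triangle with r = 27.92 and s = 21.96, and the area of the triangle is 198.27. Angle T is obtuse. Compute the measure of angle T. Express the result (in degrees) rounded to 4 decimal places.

∠T ≈ 139.7027°

From area = ½·r·s·sin T, we get sin T = 2·area/(r·s) ≈ 0.64675.
Taking the obtuse solution, ∠T ≈ 139.70°.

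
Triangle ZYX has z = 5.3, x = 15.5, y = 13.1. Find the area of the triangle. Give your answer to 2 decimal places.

33.20

Semiperimeter s = (5.3 + 13.1 + 15.5)/2 = 16.95.
Heron's formula: area = √(16.95·11.65·3.85·1.45) ≈ 33.202.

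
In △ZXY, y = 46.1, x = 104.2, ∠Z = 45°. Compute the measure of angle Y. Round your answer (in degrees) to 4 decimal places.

∠Y ≈ 24.4778°

By the law of cosines, z² = x² + y² − 2·x·y·cos Z = 6189.5, so z ≈ 78.673.
Law of cosines again: cos Y = (z² + x² − y²)/(2·z·x) ≈ 0.91012, so ∠Y ≈ 24.48°.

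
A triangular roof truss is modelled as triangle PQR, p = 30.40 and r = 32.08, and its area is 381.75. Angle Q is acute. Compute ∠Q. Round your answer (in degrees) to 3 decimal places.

From area = ½·r·p·sin Q, we get sin Q = 2·area/(r·p) ≈ 0.78289.
Taking the acute solution, ∠Q ≈ 51.53°.

∠Q ≈ 51.526°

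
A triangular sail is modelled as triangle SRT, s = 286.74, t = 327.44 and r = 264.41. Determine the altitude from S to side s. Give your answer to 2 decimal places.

Semiperimeter p = (286.74 + 264.41 + 327.44)/2 = 439.3.
Heron's formula: area = √(439.3·152.56·174.89·111.86) ≈ 36207.
The altitude from S has length 2·area/s ≈ 252.54.

h_S ≈ 252.54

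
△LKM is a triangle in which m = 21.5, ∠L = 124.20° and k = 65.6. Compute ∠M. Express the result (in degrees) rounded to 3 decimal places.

By the law of cosines, l² = k² + m² − 2·k·m·cos L = 6351.1, so l ≈ 79.694.
Law of cosines again: cos M = (l² + k² − m²)/(2·l·k) ≈ 0.97479, so ∠M ≈ 12.89°.

12.893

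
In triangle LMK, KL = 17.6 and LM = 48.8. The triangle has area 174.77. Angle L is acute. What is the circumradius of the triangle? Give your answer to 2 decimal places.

41.16

From area = ½·KL·LM·sin L, we get sin L = 2·area/(KL·LM) ≈ 0.40697.
Taking the acute solution, ∠L ≈ 0.419 rad.
Law of cosines then gives MK ≈ 33.498.
Circumradius = MK/(2 sin L) ≈ 41.155.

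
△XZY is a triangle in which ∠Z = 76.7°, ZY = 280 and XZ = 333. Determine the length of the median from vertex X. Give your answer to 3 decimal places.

330.211

By the law of cosines, YX² = XZ² + ZY² − 2·XZ·ZY·cos Z = 1.4639e+05, so YX ≈ 382.61.
Median from X: ½√(2·YX² + 2·XZ² − ZY²) ≈ 330.21.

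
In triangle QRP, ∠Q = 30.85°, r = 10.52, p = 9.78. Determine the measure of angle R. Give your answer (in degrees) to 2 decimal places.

82.10

By the law of cosines, q² = r² + p² − 2·r·p·cos Q = 29.662, so q ≈ 5.4462.
Law of cosines again: cos R = (p² + q² − r²)/(2·p·q) ≈ 0.13742, so ∠R ≈ 82.10°.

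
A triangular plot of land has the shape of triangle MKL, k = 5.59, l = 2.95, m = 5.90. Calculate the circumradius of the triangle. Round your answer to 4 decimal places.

R ≈ 2.9865

By the law of cosines, cos M = (k² + l² − m²) / (2·k·l) ≈ 0.15587, so ∠M ≈ 81.03°.
Circumradius = m/(2 sin M) ≈ 2.9865.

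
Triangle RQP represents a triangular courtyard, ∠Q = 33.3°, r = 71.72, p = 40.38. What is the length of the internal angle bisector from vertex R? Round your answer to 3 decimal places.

By the law of cosines, q² = p² + r² − 2·p·r·cos Q = 1933.2, so q ≈ 43.968.
Law of cosines again: cos R = (q² + p² − r²)/(2·q·p) ≈ -0.44496, so ∠R ≈ 116.42°.
The bisector from R has length 2·q·p·cos(∠R/2)/(q+p) ≈ 22.177.

t_R ≈ 22.177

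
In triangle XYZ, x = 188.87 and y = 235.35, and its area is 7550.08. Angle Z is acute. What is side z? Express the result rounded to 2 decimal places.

86.30

From area = ½·x·y·sin Z, we get sin Z = 2·area/(x·y) ≈ 0.33971.
Taking the acute solution, ∠Z ≈ 19.86°.
Law of cosines then gives z ≈ 86.297.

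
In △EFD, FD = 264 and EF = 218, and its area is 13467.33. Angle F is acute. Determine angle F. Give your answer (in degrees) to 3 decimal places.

From area = ½·EF·FD·sin F, we get sin F = 2·area/(EF·FD) ≈ 0.46801.
Taking the acute solution, ∠F ≈ 27.90°.

∠F ≈ 27.905°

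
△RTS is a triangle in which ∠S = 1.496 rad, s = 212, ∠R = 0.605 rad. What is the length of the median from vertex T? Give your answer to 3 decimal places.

m_T ≈ 146.195

The third angle is ∠T = π − ∠S − ∠R = 1.041 rad.
Law of sines: r = s·sin R/sin S ≈ 120.92.
Law of sines: t = s·sin T/sin S ≈ 183.41.
Median from T: ½√(2·s² + 2·r² − t²) ≈ 146.19.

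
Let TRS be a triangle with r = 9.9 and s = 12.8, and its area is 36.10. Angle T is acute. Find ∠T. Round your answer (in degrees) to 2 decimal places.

∠T ≈ 34.73°

From area = ½·r·s·sin T, we get sin T = 2·area/(r·s) ≈ 0.56976.
Taking the acute solution, ∠T ≈ 34.73°.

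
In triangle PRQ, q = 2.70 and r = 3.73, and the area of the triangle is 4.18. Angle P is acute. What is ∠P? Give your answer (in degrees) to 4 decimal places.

From area = ½·r·q·sin P, we get sin P = 2·area/(r·q) ≈ 0.83011.
Taking the acute solution, ∠P ≈ 56.11°.

∠P ≈ 56.1097°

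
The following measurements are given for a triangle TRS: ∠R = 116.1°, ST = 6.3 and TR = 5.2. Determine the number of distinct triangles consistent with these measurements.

TR·sin R = 5.2·sin(116.1°) ≈ 4.67.
Since ∠R is not acute, a triangle exists only if ST > TR; here ST > TR, so there is exactly one triangle.

1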